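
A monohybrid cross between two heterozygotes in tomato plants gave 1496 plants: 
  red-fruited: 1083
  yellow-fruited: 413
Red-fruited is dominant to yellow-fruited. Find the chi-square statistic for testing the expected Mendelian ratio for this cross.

5.422

For a monohybrid cross between heterozygotes with complete dominance, the expected phenotypic ratio is 3:1.
Expected counts for N = 1496 under a 3:1 ratio (total parts = 4):
  red-fruited: 1496 × 3/4 = 1122
  yellow-fruited: 1496 × 1/4 = 374
χ² = Σ (O − E)² / E
  red-fruited: (1083 − 1122)² / 1122 = 1.3556
  yellow-fruited: (413 − 374)² / 374 = 4.0668
χ² = 1.3556 + 4.0668 = 5.4224 ≈ 5.422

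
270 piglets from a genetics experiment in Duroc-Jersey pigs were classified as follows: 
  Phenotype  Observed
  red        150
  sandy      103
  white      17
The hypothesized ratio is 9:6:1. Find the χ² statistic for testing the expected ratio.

0.054

The 9:6:1 ratio has 16 parts, so with N = 270 the expected counts are:
  red: 270 × 9/16 = 151.875
  sandy: 270 × 6/16 = 101.25
  white: 270 × 1/16 = 16.875
χ² = Σ (O − E)² / E
  red: (150 − 151.875)² / 151.875 = 0.0231
  sandy: (103 − 101.25)² / 101.25 = 0.0302
  white: (17 − 16.875)² / 16.875 = 0.0009
χ² = 0.0231 + 0.0302 + 0.0009 = 0.0542 ≈ 0.054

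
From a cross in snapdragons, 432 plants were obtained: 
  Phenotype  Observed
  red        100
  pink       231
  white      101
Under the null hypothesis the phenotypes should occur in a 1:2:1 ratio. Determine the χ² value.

2.088

Total ratio parts = 4. Expected numbers out of 432:
  red: 432 × 1/4 = 108
  pink: 432 × 2/4 = 216
  white: 432 × 1/4 = 108
χ² = Σ (O − E)² / E
  red: (100 − 108)² / 108 = 0.5926
  pink: (231 − 216)² / 216 = 1.0417
  white: (101 − 108)² / 108 = 0.4537
χ² = 0.5926 + 1.0417 + 0.4537 = 2.088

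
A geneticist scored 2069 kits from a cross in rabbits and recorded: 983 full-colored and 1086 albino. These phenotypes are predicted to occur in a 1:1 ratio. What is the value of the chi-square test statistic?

Total ratio parts = 2. Expected numbers out of 2069:
  full-colored: 2069 × 1/2 = 1034.5
  albino: 2069 × 1/2 = 1034.5
χ² = Σ (O − E)² / E
  full-colored: (983 − 1034.5)² / 1034.5 = 2.5638
  albino: (1086 − 1034.5)² / 1034.5 = 2.5638
χ² = 2.5638 + 2.5638 = 5.1276 ≈ 5.128

5.128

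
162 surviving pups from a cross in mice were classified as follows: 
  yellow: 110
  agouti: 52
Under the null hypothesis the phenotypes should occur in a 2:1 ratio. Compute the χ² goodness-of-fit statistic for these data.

0.111

Total ratio parts = 3. Expected numbers out of 162:
  yellow: 162 × 2/3 = 108
  agouti: 162 × 1/3 = 54
χ² = Σ (O − E)² / E
  yellow: (110 − 108)² / 108 = 0.0370
  agouti: (52 − 54)² / 54 = 0.0741
χ² = 0.0370 + 0.0741 = 0.1111 ≈ 0.111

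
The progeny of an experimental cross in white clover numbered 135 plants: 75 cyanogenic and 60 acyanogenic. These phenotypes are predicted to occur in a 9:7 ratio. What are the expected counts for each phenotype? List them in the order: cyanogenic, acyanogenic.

Under the 9:7 hypothesis (Σ ratio = 16, N = 135):
  cyanogenic: 135 × 9/16 = 75.9375
  acyanogenic: 135 × 7/16 = 59.0625

75.9375, 59.0625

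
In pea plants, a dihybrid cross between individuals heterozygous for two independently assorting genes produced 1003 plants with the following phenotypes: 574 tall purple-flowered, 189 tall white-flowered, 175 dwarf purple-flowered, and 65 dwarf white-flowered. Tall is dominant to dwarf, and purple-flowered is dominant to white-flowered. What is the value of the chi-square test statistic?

1.168

A dihybrid F₂ with independent assortment and complete dominance at both loci gives a 9:3:3:1 phenotypic ratio.
Expected counts for N = 1003 under a 9:3:3:1 ratio (total parts = 16):
  tall purple-flowered: 1003 × 9/16 = 564.1875
  tall white-flowered: 1003 × 3/16 = 188.0625
  dwarf purple-flowered: 1003 × 3/16 = 188.0625
  dwarf white-flowered: 1003 × 1/16 = 62.6875
χ² = Σ (O − E)² / E
  tall purple-flowered: (574 − 564.1875)² / 564.1875 = 0.1707
  tall white-flowered: (189 − 188.0625)² / 188.0625 = 0.0047
  dwarf purple-flowered: (175 − 188.0625)² / 188.0625 = 0.9073
  dwarf white-flowered: (65 − 62.6875)² / 62.6875 = 0.0853
χ² = 0.1707 + 0.0047 + 0.9073 + 0.0853 = 1.168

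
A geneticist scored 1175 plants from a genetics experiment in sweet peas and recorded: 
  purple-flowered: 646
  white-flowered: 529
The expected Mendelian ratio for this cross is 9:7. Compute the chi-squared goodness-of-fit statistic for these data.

0.772

Under the 9:7 hypothesis (Σ ratio = 16, N = 1175):
  purple-flowered: 1175 × 9/16 = 660.9375
  white-flowered: 1175 × 7/16 = 514.0625
χ² = Σ (O − E)² / E
  purple-flowered: (646 − 660.9375)² / 660.9375 = 0.3376
  white-flowered: (529 − 514.0625)² / 514.0625 = 0.4341
χ² = 0.3376 + 0.4341 = 0.7717 ≈ 0.772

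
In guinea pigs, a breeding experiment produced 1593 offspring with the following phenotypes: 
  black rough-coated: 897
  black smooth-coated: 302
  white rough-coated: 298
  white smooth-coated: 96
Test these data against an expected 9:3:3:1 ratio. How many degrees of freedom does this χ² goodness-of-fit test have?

A goodness-of-fit test with 4 phenotype classes has df = 4 − 1 = 3.

3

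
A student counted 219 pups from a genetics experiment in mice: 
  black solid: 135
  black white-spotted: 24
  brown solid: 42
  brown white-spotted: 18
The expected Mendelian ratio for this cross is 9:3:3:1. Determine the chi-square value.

9.603

Under the 9:3:3:1 hypothesis (Σ ratio = 16, N = 219):
  black solid: 219 × 9/16 = 123.1875
  black white-spotted: 219 × 3/16 = 41.0625
  brown solid: 219 × 3/16 = 41.0625
  brown white-spotted: 219 × 1/16 = 13.6875
χ² = Σ (O − E)² / E
  black solid: (135 − 123.1875)² / 123.1875 = 1.1327
  black white-spotted: (24 − 41.0625)² / 41.0625 = 7.0899
  brown solid: (42 − 41.0625)² / 41.0625 = 0.0214
  brown white-spotted: (18 − 13.6875)² / 13.6875 = 1.3587
χ² = 1.1327 + 7.0899 + 0.0214 + 1.3587 = 9.6027 ≈ 9.603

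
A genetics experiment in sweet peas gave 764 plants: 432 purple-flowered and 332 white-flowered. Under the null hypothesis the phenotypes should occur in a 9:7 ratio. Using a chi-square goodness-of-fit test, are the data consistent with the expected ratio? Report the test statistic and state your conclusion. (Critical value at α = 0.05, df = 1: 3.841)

0.027; consistent

Under the 9:7 hypothesis (Σ ratio = 16, N = 764):
  purple-flowered: 764 × 9/16 = 429.75
  white-flowered: 764 × 7/16 = 334.25
χ² = Σ (O − E)² / E
  purple-flowered: (432 − 429.75)² / 429.75 = 0.0118
  white-flowered: (332 − 334.25)² / 334.25 = 0.0151
χ² = 0.0118 + 0.0151 = 0.0269 ≈ 0.027
Degrees of freedom = 2 − 1 = 1; critical value at α = 0.05 is 3.841.
Since 0.027 < 3.841, we fail to reject the null hypothesis — the data are consistent with the 9:7 ratio.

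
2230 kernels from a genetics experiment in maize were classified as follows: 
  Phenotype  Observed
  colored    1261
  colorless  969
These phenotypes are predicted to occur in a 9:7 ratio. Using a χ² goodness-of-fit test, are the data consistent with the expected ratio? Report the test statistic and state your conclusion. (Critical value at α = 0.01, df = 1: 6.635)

0.080; consistent

Expected counts for N = 2230 under a 9:7 ratio (total parts = 16):
  colored: 2230 × 9/16 = 1254.375
  colorless: 2230 × 7/16 = 975.625
χ² = Σ (O − E)² / E
  colored: (1261 − 1254.375)² / 1254.375 = 0.0350
  colorless: (969 − 975.625)² / 975.625 = 0.0450
χ² = 0.0350 + 0.0450 = 0.080
Degrees of freedom = 2 − 1 = 1; critical value at α = 0.01 is 6.635.
Since 0.080 < 6.635, we fail to reject the null hypothesis — the data are consistent with the 9:7 ratio.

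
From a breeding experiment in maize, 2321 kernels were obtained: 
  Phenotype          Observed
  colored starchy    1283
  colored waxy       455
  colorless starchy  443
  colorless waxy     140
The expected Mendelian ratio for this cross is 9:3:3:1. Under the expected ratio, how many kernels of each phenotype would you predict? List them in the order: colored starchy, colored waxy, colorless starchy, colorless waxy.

1305.5625, 435.1875, 435.1875, 145.0625

Total ratio parts = 16. Expected numbers out of 2321:
  colored starchy: 2321 × 9/16 = 1305.5625
  colored waxy: 2321 × 3/16 = 435.1875
  colorless starchy: 2321 × 3/16 = 435.1875
  colorless waxy: 2321 × 1/16 = 145.0625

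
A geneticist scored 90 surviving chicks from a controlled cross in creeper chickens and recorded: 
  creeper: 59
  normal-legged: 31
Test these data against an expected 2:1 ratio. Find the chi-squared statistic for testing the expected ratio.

0.050

Expected counts for N = 90 under a 2:1 ratio (total parts = 3):
  creeper: 90 × 2/3 = 60
  normal-legged: 90 × 1/3 = 30
χ² = Σ (O − E)² / E
  creeper: (59 − 60)² / 60 = 0.0167
  normal-legged: (31 − 30)² / 30 = 0.0333
χ² = 0.0167 + 0.0333 = 0.050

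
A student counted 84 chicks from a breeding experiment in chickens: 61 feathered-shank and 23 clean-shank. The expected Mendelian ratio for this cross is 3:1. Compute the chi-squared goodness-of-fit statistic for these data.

0.254

Total ratio parts = 4. Expected numbers out of 84:
  feathered-shank: 84 × 3/4 = 63
  clean-shank: 84 × 1/4 = 21
χ² = Σ (O − E)² / E
  feathered-shank: (61 − 63)² / 63 = 0.0635
  clean-shank: (23 − 21)² / 21 = 0.1905
χ² = 0.0635 + 0.1905 = 0.254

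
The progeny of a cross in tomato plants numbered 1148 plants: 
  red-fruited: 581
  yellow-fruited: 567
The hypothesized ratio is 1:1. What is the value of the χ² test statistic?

Total ratio parts = 2. Expected numbers out of 1148:
  red-fruited: 1148 × 1/2 = 574
  yellow-fruited: 1148 × 1/2 = 574
χ² = Σ (O − E)² / E
  red-fruited: (581 − 574)² / 574 = 0.0854
  yellow-fruited: (567 − 574)² / 574 = 0.0854
χ² = 0.0854 + 0.0854 = 0.1708 ≈ 0.171

0.171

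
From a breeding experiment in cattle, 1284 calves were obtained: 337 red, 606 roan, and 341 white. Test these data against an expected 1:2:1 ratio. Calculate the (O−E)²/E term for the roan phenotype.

Expected counts for N = 1284 under a 1:2:1 ratio (total parts = 4):
  red: 1284 × 1/4 = 321
  roan: 1284 × 2/4 = 642
  white: 1284 × 1/4 = 321
Contribution of roan: (606 − 642)² / 642 = 2.0187

2.019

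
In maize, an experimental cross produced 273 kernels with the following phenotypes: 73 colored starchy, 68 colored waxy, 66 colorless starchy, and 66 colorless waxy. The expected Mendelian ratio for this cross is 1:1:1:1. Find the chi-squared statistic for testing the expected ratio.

0.480

Expected counts for N = 273 under a 1:1:1:1 ratio (total parts = 4):
  colored starchy: 273 × 1/4 = 68.25
  colored waxy: 273 × 1/4 = 68.25
  colorless starchy: 273 × 1/4 = 68.25
  colorless waxy: 273 × 1/4 = 68.25
χ² = Σ (O − E)² / E
  colored starchy: (73 − 68.25)² / 68.25 = 0.3306
  colored waxy: (68 − 68.25)² / 68.25 = 0.0009
  colorless starchy: (66 − 68.25)² / 68.25 = 0.0742
  colorless waxy: (66 − 68.25)² / 68.25 = 0.0742
χ² = 0.3306 + 0.0009 + 0.0742 + 0.0742 = 0.4799 ≈ 0.480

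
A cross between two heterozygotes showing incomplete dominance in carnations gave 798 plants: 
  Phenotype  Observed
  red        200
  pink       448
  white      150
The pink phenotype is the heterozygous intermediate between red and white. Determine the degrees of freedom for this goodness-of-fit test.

2

With incomplete dominance, a heterozygote × heterozygote cross gives a 1:2:1 phenotypic ratio.
A goodness-of-fit test with 3 phenotype classes has df = 3 − 1 = 2.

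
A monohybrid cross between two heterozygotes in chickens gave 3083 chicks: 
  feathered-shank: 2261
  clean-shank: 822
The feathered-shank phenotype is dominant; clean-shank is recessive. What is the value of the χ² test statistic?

For a monohybrid cross between heterozygotes with complete dominance, the expected phenotypic ratio is 3:1.
The 3:1 ratio has 4 parts, so with N = 3083 the expected counts are:
  feathered-shank: 3083 × 3/4 = 2312.25
  clean-shank: 3083 × 1/4 = 770.75
χ² = Σ (O − E)² / E
  feathered-shank: (2261 − 2312.25)² / 2312.25 = 1.1359
  clean-shank: (822 − 770.75)² / 770.75 = 3.4078
χ² = 1.1359 + 3.4078 = 4.5437 ≈ 4.544

4.544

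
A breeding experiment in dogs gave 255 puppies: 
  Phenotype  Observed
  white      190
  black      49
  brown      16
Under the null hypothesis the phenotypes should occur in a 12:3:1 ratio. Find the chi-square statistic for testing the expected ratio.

Total ratio parts = 16. Expected numbers out of 255:
  white: 255 × 12/16 = 191.25
  black: 255 × 3/16 = 47.8125
  brown: 255 × 1/16 = 15.9375
χ² = Σ (O − E)² / E
  white: (190 − 191.25)² / 191.25 = 0.0082
  black: (49 − 47.8125)² / 47.8125 = 0.0295
  brown: (16 − 15.9375)² / 15.9375 = 0.0002
χ² = 0.0082 + 0.0295 + 0.0002 = 0.0379 ≈ 0.038

0.038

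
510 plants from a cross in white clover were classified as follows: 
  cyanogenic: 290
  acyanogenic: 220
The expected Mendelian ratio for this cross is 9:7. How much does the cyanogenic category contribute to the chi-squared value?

0.034

Under the 9:7 hypothesis (Σ ratio = 16, N = 510):
  cyanogenic: 510 × 9/16 = 286.875
  acyanogenic: 510 × 7/16 = 223.125
Contribution of cyanogenic: (290 − 286.875)² / 286.875 = 0.0340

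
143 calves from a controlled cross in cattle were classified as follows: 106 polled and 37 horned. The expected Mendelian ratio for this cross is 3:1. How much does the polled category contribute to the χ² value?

0.015

Expected counts for N = 143 under a 3:1 ratio (total parts = 4):
  polled: 143 × 3/4 = 107.25
  horned: 143 × 1/4 = 35.75
Contribution of polled: (106 − 107.25)² / 107.25 = 0.0146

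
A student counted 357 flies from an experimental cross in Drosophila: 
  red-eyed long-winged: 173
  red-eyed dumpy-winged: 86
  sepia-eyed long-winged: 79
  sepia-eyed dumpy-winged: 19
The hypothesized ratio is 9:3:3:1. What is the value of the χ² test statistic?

The 9:3:3:1 ratio has 16 parts, so with N = 357 the expected counts are:
  red-eyed long-winged: 357 × 9/16 = 200.8125
  red-eyed dumpy-winged: 357 × 3/16 = 66.9375
  sepia-eyed long-winged: 357 × 3/16 = 66.9375
  sepia-eyed dumpy-winged: 357 × 1/16 = 22.3125
χ² = Σ (O − E)² / E
  red-eyed long-winged: (173 − 200.8125)² / 200.8125 = 3.8520
  red-eyed dumpy-winged: (86 − 66.9375)² / 66.9375 = 5.4286
  sepia-eyed long-winged: (79 − 66.9375)² / 66.9375 = 2.1737
  sepia-eyed dumpy-winged: (19 − 22.3125)² / 22.3125 = 0.4918
χ² = 3.8520 + 5.4286 + 2.1737 + 0.4918 = 11.9461 ≈ 11.946

11.946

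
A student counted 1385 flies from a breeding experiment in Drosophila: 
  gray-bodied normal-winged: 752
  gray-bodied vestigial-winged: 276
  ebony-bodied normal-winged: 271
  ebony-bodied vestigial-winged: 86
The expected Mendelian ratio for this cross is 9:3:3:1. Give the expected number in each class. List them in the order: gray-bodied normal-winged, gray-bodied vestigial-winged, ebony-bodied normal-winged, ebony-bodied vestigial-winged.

779.0625, 259.6875, 259.6875, 86.5625

The 9:3:3:1 ratio has 16 parts, so with N = 1385 the expected counts are:
  gray-bodied normal-winged: 1385 × 9/16 = 779.0625
  gray-bodied vestigial-winged: 1385 × 3/16 = 259.6875
  ebony-bodied normal-winged: 1385 × 3/16 = 259.6875
  ebony-bodied vestigial-winged: 1385 × 1/16 = 86.5625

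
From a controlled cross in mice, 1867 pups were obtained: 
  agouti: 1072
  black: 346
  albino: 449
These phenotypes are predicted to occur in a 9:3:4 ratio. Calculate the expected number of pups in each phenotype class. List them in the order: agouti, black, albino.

The 9:3:4 ratio has 16 parts, so with N = 1867 the expected counts are:
  agouti: 1867 × 9/16 = 1050.1875
  black: 1867 × 3/16 = 350.0625
  albino: 1867 × 4/16 = 466.75

1050.1875, 350.0625, 466.75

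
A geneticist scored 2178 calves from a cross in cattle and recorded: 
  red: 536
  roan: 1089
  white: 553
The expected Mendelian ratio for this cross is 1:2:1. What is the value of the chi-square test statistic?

Expected counts for N = 2178 under a 1:2:1 ratio (total parts = 4):
  red: 2178 × 1/4 = 544.5
  roan: 2178 × 2/4 = 1089
  white: 2178 × 1/4 = 544.5
χ² = Σ (O − E)² / E
  red: (536 − 544.5)² / 544.5 = 0.1327
  roan: (1089 − 1089)² / 1089 = 0.0000
  white: (553 − 544.5)² / 544.5 = 0.1327
χ² = 0.1327 + 0.0000 + 0.1327 = 0.2654 ≈ 0.265

0.265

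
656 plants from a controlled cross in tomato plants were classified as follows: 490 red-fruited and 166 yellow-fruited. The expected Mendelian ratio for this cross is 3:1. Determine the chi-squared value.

Total ratio parts = 4. Expected numbers out of 656:
  red-fruited: 656 × 3/4 = 492
  yellow-fruited: 656 × 1/4 = 164
χ² = Σ (O − E)² / E
  red-fruited: (490 − 492)² / 492 = 0.0081
  yellow-fruited: (166 − 164)² / 164 = 0.0244
χ² = 0.0081 + 0.0244 = 0.0325 ≈ 0.033

0.033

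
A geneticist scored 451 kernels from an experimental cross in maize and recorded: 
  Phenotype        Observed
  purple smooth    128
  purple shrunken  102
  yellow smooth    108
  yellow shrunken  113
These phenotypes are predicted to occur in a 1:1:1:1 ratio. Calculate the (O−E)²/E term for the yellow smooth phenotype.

0.200

The 1:1:1:1 ratio has 4 parts, so with N = 451 the expected counts are:
  purple smooth: 451 × 1/4 = 112.75
  purple shrunken: 451 × 1/4 = 112.75
  yellow smooth: 451 × 1/4 = 112.75
  yellow shrunken: 451 × 1/4 = 112.75
Contribution of yellow smooth: (108 − 112.75)² / 112.75 = 0.2001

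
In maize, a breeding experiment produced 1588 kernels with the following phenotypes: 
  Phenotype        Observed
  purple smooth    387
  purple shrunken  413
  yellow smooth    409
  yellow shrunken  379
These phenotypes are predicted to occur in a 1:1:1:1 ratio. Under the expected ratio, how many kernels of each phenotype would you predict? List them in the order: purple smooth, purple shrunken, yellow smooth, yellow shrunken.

397, 397, 397, 397

The 1:1:1:1 ratio has 4 parts, so with N = 1588 the expected counts are:
  purple smooth: 1588 × 1/4 = 397
  purple shrunken: 1588 × 1/4 = 397
  yellow smooth: 1588 × 1/4 = 397
  yellow shrunken: 1588 × 1/4 = 397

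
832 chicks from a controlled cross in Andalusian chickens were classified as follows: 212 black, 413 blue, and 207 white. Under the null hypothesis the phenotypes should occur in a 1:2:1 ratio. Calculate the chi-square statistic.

Under the 1:2:1 hypothesis (Σ ratio = 4, N = 832):
  black: 832 × 1/4 = 208
  blue: 832 × 2/4 = 416
  white: 832 × 1/4 = 208
χ² = Σ (O − E)² / E
  black: (212 − 208)² / 208 = 0.0769
  blue: (413 − 416)² / 416 = 0.0216
  white: (207 − 208)² / 208 = 0.0048
χ² = 0.0769 + 0.0216 + 0.0048 = 0.1033 ≈ 0.103

0.103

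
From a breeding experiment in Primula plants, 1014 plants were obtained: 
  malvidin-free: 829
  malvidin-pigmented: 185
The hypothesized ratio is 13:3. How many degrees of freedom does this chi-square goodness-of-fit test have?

1

A goodness-of-fit test with 2 phenotype classes has df = 2 − 1 = 1.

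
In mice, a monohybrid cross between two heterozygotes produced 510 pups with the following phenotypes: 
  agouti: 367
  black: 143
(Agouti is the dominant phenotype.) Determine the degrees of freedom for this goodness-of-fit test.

1

For a monohybrid cross between heterozygotes with complete dominance, the expected phenotypic ratio is 3:1.
A goodness-of-fit test with 2 phenotype classes has df = 2 − 1 = 1.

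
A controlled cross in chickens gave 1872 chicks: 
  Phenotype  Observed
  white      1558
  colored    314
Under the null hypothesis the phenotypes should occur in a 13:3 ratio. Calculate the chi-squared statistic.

Under the 13:3 hypothesis (Σ ratio = 16, N = 1872):
  white: 1872 × 13/16 = 1521
  colored: 1872 × 3/16 = 351
χ² = Σ (O − E)² / E
  white: (1558 − 1521)² / 1521 = 0.9001
  colored: (314 − 351)² / 351 = 3.9003
χ² = 0.9001 + 3.9003 = 4.8004 ≈ 4.800

4.800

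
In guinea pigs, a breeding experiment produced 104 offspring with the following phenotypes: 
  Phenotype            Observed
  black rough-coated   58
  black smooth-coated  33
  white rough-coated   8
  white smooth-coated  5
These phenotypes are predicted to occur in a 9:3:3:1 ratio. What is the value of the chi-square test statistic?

Expected counts for N = 104 under a 9:3:3:1 ratio (total parts = 16):
  black rough-coated: 104 × 9/16 = 58.5
  black smooth-coated: 104 × 3/16 = 19.5
  white rough-coated: 104 × 3/16 = 19.5
  white smooth-coated: 104 × 1/16 = 6.5
χ² = Σ (O − E)² / E
  black rough-coated: (58 − 58.5)² / 58.5 = 0.0043
  black smooth-coated: (33 − 19.5)² / 19.5 = 9.3462
  white rough-coated: (8 − 19.5)² / 19.5 = 6.7821
  white smooth-coated: (5 − 6.5)² / 6.5 = 0.3462
χ² = 0.0043 + 9.3462 + 6.7821 + 0.3462 = 16.4788 ≈ 16.479

16.479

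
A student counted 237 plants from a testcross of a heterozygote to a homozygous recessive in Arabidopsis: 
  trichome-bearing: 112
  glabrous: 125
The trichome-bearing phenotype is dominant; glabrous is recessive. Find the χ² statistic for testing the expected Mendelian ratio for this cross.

0.713

A testcross of a heterozygote (Aa × aa) gives a 1:1 phenotypic ratio.
Under the 1:1 hypothesis (Σ ratio = 2, N = 237):
  trichome-bearing: 237 × 1/2 = 118.5
  glabrous: 237 × 1/2 = 118.5
χ² = Σ (O − E)² / E
  trichome-bearing: (112 − 118.5)² / 118.5 = 0.3565
  glabrous: (125 − 118.5)² / 118.5 = 0.3565
χ² = 0.3565 + 0.3565 = 0.713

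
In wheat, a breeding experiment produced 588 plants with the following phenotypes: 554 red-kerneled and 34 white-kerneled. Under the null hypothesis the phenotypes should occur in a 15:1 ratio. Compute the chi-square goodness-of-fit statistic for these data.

0.220

Total ratio parts = 16. Expected numbers out of 588:
  red-kerneled: 588 × 15/16 = 551.25
  white-kerneled: 588 × 1/16 = 36.75
χ² = Σ (O − E)² / E
  red-kerneled: (554 − 551.25)² / 551.25 = 0.0137
  white-kerneled: (34 − 36.75)² / 36.75 = 0.2058
χ² = 0.0137 + 0.2058 = 0.2195 ≈ 0.220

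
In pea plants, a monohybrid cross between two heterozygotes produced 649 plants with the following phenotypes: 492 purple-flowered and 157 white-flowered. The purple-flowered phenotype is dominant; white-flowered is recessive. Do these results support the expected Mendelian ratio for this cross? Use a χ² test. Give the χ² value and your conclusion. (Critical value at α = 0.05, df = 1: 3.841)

For a monohybrid cross between heterozygotes with complete dominance, the expected phenotypic ratio is 3:1.
Expected counts for N = 649 under a 3:1 ratio (total parts = 4):
  purple-flowered: 649 × 3/4 = 486.75
  white-flowered: 649 × 1/4 = 162.25
χ² = Σ (O − E)² / E
  purple-flowered: (492 − 486.75)² / 486.75 = 0.0566
  white-flowered: (157 − 162.25)² / 162.25 = 0.1699
χ² = 0.0566 + 0.1699 = 0.2265 ≈ 0.227
Degrees of freedom = 2 − 1 = 1; critical value at α = 0.05 is 3.841.
Since 0.227 < 3.841, we fail to reject the null hypothesis — the data are consistent with the 3:1 ratio.

0.227; consistent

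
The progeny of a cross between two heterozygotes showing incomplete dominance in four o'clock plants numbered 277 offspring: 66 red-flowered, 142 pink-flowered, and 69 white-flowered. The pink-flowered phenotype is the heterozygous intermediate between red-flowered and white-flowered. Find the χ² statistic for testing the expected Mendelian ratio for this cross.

With incomplete dominance, a heterozygote × heterozygote cross gives a 1:2:1 phenotypic ratio.
Total ratio parts = 4. Expected numbers out of 277:
  red-flowered: 277 × 1/4 = 69.25
  pink-flowered: 277 × 2/4 = 138.5
  white-flowered: 277 × 1/4 = 69.25
χ² = Σ (O − E)² / E
  red-flowered: (66 − 69.25)² / 69.25 = 0.1525
  pink-flowered: (142 − 138.5)² / 138.5 = 0.0884
  white-flowered: (69 − 69.25)² / 69.25 = 0.0009
χ² = 0.1525 + 0.0884 + 0.0009 = 0.2418 ≈ 0.242

0.242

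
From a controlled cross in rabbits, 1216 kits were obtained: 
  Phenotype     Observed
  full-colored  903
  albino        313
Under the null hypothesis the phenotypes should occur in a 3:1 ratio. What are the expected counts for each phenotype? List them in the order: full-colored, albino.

912, 304

Total ratio parts = 4. Expected numbers out of 1216:
  full-colored: 1216 × 3/4 = 912
  albino: 1216 × 1/4 = 304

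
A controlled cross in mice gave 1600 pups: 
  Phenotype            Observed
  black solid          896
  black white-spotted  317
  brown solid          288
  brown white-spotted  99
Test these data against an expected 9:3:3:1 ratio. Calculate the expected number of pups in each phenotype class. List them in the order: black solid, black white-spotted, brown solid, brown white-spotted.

900, 300, 300, 100

Expected counts for N = 1600 under a 9:3:3:1 ratio (total parts = 16):
  black solid: 1600 × 9/16 = 900
  black white-spotted: 1600 × 3/16 = 300
  brown solid: 1600 × 3/16 = 300
  brown white-spotted: 1600 × 1/16 = 100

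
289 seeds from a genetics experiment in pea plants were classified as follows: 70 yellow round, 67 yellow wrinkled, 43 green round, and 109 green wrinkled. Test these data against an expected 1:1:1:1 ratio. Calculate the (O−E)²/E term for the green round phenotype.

11.842

The 1:1:1:1 ratio has 4 parts, so with N = 289 the expected counts are:
  yellow round: 289 × 1/4 = 72.25
  yellow wrinkled: 289 × 1/4 = 72.25
  green round: 289 × 1/4 = 72.25
  green wrinkled: 289 × 1/4 = 72.25
Contribution of green round: (43 − 72.25)² / 72.25 = 11.8417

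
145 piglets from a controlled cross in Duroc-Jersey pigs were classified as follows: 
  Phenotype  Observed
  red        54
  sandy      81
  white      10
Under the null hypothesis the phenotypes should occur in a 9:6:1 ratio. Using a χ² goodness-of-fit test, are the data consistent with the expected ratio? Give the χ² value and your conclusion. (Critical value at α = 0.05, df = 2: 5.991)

Expected counts for N = 145 under a 9:6:1 ratio (total parts = 16):
  red: 145 × 9/16 = 81.5625
  sandy: 145 × 6/16 = 54.375
  white: 145 × 1/16 = 9.0625
χ² = Σ (O − E)² / E
  red: (54 − 81.5625)² / 81.5625 = 9.3142
  sandy: (81 − 54.375)² / 54.375 = 13.0371
  white: (10 − 9.0625)² / 9.0625 = 0.0970
χ² = 9.3142 + 13.0371 + 0.0970 = 22.4483 ≈ 22.448
Degrees of freedom = 3 − 1 = 2; critical value at α = 0.05 is 5.991.
Since 22.448 > 5.991, we reject the null hypothesis — the data do not fit the 9:6:1 ratio.

22.448; not consistent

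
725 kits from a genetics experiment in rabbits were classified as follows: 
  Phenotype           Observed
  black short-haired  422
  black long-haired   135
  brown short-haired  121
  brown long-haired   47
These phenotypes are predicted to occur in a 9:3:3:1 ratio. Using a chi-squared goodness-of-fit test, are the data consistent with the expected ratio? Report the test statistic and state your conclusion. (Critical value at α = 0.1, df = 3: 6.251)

Total ratio parts = 16. Expected numbers out of 725:
  black short-haired: 725 × 9/16 = 407.8125
  black long-haired: 725 × 3/16 = 135.9375
  brown short-haired: 725 × 3/16 = 135.9375
  brown long-haired: 725 × 1/16 = 45.3125
χ² = Σ (O − E)² / E
  black short-haired: (422 − 407.8125)² / 407.8125 = 0.4936
  black long-haired: (135 − 135.9375)² / 135.9375 = 0.0065
  brown short-haired: (121 − 135.9375)² / 135.9375 = 1.6414
  brown long-haired: (47 − 45.3125)² / 45.3125 = 0.0628
χ² = 0.4936 + 0.0065 + 1.6414 + 0.0628 = 2.2043 ≈ 2.204
Degrees of freedom = 4 − 1 = 3; critical value at α = 0.1 is 6.251.
Since 2.204 < 6.251, we fail to reject the null hypothesis — the data are consistent with the 9:3:3:1 ratio.

2.204; consistent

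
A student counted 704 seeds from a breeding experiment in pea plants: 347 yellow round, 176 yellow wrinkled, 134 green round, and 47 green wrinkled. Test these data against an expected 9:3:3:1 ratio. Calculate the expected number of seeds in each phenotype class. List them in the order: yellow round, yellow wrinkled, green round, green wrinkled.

396, 132, 132, 44

Under the 9:3:3:1 hypothesis (Σ ratio = 16, N = 704):
  yellow round: 704 × 9/16 = 396
  yellow wrinkled: 704 × 3/16 = 132
  green round: 704 × 3/16 = 132
  green wrinkled: 704 × 1/16 = 44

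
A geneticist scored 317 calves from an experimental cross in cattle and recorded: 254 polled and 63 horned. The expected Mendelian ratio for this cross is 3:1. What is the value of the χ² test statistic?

Under the 3:1 hypothesis (Σ ratio = 4, N = 317):
  polled: 317 × 3/4 = 237.75
  horned: 317 × 1/4 = 79.25
χ² = Σ (O − E)² / E
  polled: (254 − 237.75)² / 237.75 = 1.1107
  horned: (63 − 79.25)² / 79.25 = 3.3320
χ² = 1.1107 + 3.3320 = 4.4427 ≈ 4.443

4.443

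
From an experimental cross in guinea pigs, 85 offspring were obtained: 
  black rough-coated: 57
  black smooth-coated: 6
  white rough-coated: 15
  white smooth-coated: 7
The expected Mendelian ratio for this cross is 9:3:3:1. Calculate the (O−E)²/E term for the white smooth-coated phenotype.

0.536

Under the 9:3:3:1 hypothesis (Σ ratio = 16, N = 85):
  black rough-coated: 85 × 9/16 = 47.8125
  black smooth-coated: 85 × 3/16 = 15.9375
  white rough-coated: 85 × 3/16 = 15.9375
  white smooth-coated: 85 × 1/16 = 5.3125
Contribution of white smooth-coated: (7 − 5.3125)² / 5.3125 = 0.5360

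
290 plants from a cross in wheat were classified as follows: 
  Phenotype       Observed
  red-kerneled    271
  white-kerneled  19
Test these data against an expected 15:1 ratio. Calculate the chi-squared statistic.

Under the 15:1 hypothesis (Σ ratio = 16, N = 290):
  red-kerneled: 290 × 15/16 = 271.875
  white-kerneled: 290 × 1/16 = 18.125
χ² = Σ (O − E)² / E
  red-kerneled: (271 − 271.875)² / 271.875 = 0.0028
  white-kerneled: (19 − 18.125)² / 18.125 = 0.0422
χ² = 0.0028 + 0.0422 = 0.045

0.045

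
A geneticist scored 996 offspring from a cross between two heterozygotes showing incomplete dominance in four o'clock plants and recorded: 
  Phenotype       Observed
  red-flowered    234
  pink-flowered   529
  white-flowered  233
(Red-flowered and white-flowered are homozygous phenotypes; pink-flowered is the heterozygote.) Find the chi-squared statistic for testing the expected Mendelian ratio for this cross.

With incomplete dominance, a heterozygote × heterozygote cross gives a 1:2:1 phenotypic ratio.
Total ratio parts = 4. Expected numbers out of 996:
  red-flowered: 996 × 1/4 = 249
  pink-flowered: 996 × 2/4 = 498
  white-flowered: 996 × 1/4 = 249
χ² = Σ (O − E)² / E
  red-flowered: (234 − 249)² / 249 = 0.9036
  pink-flowered: (529 − 498)² / 498 = 1.9297
  white-flowered: (233 − 249)² / 249 = 1.0281
χ² = 0.9036 + 1.9297 + 1.0281 = 3.8614 ≈ 3.861

3.861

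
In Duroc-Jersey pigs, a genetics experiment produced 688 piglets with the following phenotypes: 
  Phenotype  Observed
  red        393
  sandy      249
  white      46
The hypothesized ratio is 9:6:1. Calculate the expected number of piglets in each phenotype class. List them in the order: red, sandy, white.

387, 258, 43

Total ratio parts = 16. Expected numbers out of 688:
  red: 688 × 9/16 = 387
  sandy: 688 × 6/16 = 258
  white: 688 × 1/16 = 43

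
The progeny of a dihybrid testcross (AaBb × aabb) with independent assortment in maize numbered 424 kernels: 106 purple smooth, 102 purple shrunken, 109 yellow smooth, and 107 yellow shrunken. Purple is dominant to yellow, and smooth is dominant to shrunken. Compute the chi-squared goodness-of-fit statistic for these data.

0.245

A dihybrid testcross with independent assortment gives a 1:1:1:1 ratio.
Expected counts for N = 424 under a 1:1:1:1 ratio (total parts = 4):
  purple smooth: 424 × 1/4 = 106
  purple shrunken: 424 × 1/4 = 106
  yellow smooth: 424 × 1/4 = 106
  yellow shrunken: 424 × 1/4 = 106
χ² = Σ (O − E)² / E
  purple smooth: (106 − 106)² / 106 = 0.0000
  purple shrunken: (102 − 106)² / 106 = 0.1509
  yellow smooth: (109 − 106)² / 106 = 0.0849
  yellow shrunken: (107 − 106)² / 106 = 0.0094
χ² = 0.0000 + 0.1509 + 0.0849 + 0.0094 = 0.2452 ≈ 0.245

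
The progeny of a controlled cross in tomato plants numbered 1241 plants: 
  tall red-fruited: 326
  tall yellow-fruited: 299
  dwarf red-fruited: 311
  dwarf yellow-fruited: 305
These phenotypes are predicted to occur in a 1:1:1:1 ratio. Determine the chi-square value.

1.298

Expected counts for N = 1241 under a 1:1:1:1 ratio (total parts = 4):
  tall red-fruited: 1241 × 1/4 = 310.25
  tall yellow-fruited: 1241 × 1/4 = 310.25
  dwarf red-fruited: 1241 × 1/4 = 310.25
  dwarf yellow-fruited: 1241 × 1/4 = 310.25
χ² = Σ (O − E)² / E
  tall red-fruited: (326 − 310.25)² / 310.25 = 0.7996
  tall yellow-fruited: (299 − 310.25)² / 310.25 = 0.4079
  dwarf red-fruited: (311 − 310.25)² / 310.25 = 0.0018
  dwarf yellow-fruited: (305 − 310.25)² / 310.25 = 0.0888
χ² = 0.7996 + 0.4079 + 0.0018 + 0.0888 = 1.2981 ≈ 1.298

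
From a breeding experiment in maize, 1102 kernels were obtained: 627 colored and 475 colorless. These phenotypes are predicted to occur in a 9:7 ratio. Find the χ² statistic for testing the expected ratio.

0.187

Total ratio parts = 16. Expected numbers out of 1102:
  colored: 1102 × 9/16 = 619.875
  colorless: 1102 × 7/16 = 482.125
χ² = Σ (O − E)² / E
  colored: (627 − 619.875)² / 619.875 = 0.0819
  colorless: (475 − 482.125)² / 482.125 = 0.1053
χ² = 0.0819 + 0.1053 = 0.1872 ≈ 0.187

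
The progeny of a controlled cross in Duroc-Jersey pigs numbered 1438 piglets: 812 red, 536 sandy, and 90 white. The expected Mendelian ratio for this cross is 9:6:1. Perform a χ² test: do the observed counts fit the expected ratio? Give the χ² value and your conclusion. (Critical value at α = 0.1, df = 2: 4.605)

0.032; consistent

Total ratio parts = 16. Expected numbers out of 1438:
  red: 1438 × 9/16 = 808.875
  sandy: 1438 × 6/16 = 539.25
  white: 1438 × 1/16 = 89.875
χ² = Σ (O − E)² / E
  red: (812 − 808.875)² / 808.875 = 0.0121
  sandy: (536 − 539.25)² / 539.25 = 0.0196
  white: (90 − 89.875)² / 89.875 = 0.0002
χ² = 0.0121 + 0.0196 + 0.0002 = 0.0319 ≈ 0.032
Degrees of freedom = 3 − 1 = 2; critical value at α = 0.1 is 4.605.
Since 0.032 < 4.605, we fail to reject the null hypothesis — the data are consistent with the 9:6:1 ratio.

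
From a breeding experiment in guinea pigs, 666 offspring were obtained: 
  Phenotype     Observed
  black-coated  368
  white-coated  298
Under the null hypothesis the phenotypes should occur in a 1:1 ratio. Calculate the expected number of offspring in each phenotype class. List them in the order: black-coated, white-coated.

The 1:1 ratio has 2 parts, so with N = 666 the expected counts are:
  black-coated: 666 × 1/2 = 333
  white-coated: 666 × 1/2 = 333

333, 333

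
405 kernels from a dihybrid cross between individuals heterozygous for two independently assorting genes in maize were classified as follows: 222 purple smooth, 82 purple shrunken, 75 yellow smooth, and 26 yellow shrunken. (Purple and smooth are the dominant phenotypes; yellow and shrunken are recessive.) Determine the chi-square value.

A dihybrid F₂ with independent assortment and complete dominance at both loci gives a 9:3:3:1 phenotypic ratio.
Expected counts for N = 405 under a 9:3:3:1 ratio (total parts = 16):
  purple smooth: 405 × 9/16 = 227.8125
  purple shrunken: 405 × 3/16 = 75.9375
  yellow smooth: 405 × 3/16 = 75.9375
  yellow shrunken: 405 × 1/16 = 25.3125
χ² = Σ (O − E)² / E
  purple smooth: (222 − 227.8125)² / 227.8125 = 0.1483
  purple shrunken: (82 − 75.9375)² / 75.9375 = 0.4840
  yellow smooth: (75 − 75.9375)² / 75.9375 = 0.0116
  yellow shrunken: (26 − 25.3125)² / 25.3125 = 0.0187
χ² = 0.1483 + 0.4840 + 0.0116 + 0.0187 = 0.6626 ≈ 0.663

0.663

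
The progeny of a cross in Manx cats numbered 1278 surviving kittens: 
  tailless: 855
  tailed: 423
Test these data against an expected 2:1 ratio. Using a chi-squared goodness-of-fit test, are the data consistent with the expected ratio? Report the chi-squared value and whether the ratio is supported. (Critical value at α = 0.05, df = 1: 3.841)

0.032; consistent

Expected counts for N = 1278 under a 2:1 ratio (total parts = 3):
  tailless: 1278 × 2/3 = 852
  tailed: 1278 × 1/3 = 426
χ² = Σ (O − E)² / E
  tailless: (855 − 852)² / 852 = 0.0106
  tailed: (423 − 426)² / 426 = 0.0211
χ² = 0.0106 + 0.0211 = 0.0317 ≈ 0.032
Degrees of freedom = 2 − 1 = 1; critical value at α = 0.05 is 3.841.
Since 0.032 < 3.841, we fail to reject the null hypothesis — the data are consistent with the 2:1 ratio.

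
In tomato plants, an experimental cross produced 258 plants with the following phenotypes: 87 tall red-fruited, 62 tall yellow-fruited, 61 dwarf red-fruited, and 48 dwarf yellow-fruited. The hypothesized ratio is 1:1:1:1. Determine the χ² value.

12.357

Under the 1:1:1:1 hypothesis (Σ ratio = 4, N = 258):
  tall red-fruited: 258 × 1/4 = 64.5
  tall yellow-fruited: 258 × 1/4 = 64.5
  dwarf red-fruited: 258 × 1/4 = 64.5
  dwarf yellow-fruited: 258 × 1/4 = 64.5
χ² = Σ (O − E)² / E
  tall red-fruited: (87 − 64.5)² / 64.5 = 7.8488
  tall yellow-fruited: (62 − 64.5)² / 64.5 = 0.0969
  dwarf red-fruited: (61 − 64.5)² / 64.5 = 0.1899
  dwarf yellow-fruited: (48 − 64.5)² / 64.5 = 4.2209
χ² = 7.8488 + 0.0969 + 0.1899 + 4.2209 = 12.3565 ≈ 12.357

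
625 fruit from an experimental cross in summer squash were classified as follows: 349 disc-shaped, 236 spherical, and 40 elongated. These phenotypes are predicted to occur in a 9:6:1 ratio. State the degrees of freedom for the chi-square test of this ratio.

A goodness-of-fit test with 3 phenotype classes has df = 3 − 1 = 2.

2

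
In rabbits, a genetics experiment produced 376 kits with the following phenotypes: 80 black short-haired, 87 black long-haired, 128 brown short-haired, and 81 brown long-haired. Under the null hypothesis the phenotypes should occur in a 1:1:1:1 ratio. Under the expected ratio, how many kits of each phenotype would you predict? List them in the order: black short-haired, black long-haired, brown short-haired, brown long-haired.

Under the 1:1:1:1 hypothesis (Σ ratio = 4, N = 376):
  black short-haired: 376 × 1/4 = 94
  black long-haired: 376 × 1/4 = 94
  brown short-haired: 376 × 1/4 = 94
  brown long-haired: 376 × 1/4 = 94

94, 94, 94, 94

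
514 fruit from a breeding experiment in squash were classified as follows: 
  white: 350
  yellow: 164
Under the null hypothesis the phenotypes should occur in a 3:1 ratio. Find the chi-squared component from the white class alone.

Under the 3:1 hypothesis (Σ ratio = 4, N = 514):
  white: 514 × 3/4 = 385.5
  yellow: 514 × 1/4 = 128.5
Contribution of white: (350 − 385.5)² / 385.5 = 3.2691

3.269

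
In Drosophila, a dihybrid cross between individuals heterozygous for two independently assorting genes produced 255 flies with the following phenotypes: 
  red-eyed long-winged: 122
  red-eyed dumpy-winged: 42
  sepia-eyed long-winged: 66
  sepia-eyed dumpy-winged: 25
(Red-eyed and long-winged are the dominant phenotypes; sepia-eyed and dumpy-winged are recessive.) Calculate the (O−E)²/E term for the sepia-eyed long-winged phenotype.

A dihybrid F₂ with independent assortment and complete dominance at both loci gives a 9:3:3:1 phenotypic ratio.
Under the 9:3:3:1 hypothesis (Σ ratio = 16, N = 255):
  red-eyed long-winged: 255 × 9/16 = 143.4375
  red-eyed dumpy-winged: 255 × 3/16 = 47.8125
  sepia-eyed long-winged: 255 × 3/16 = 47.8125
  sepia-eyed dumpy-winged: 255 × 1/16 = 15.9375
Contribution of sepia-eyed long-winged: (66 − 47.8125)² / 47.8125 = 6.9184

6.918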